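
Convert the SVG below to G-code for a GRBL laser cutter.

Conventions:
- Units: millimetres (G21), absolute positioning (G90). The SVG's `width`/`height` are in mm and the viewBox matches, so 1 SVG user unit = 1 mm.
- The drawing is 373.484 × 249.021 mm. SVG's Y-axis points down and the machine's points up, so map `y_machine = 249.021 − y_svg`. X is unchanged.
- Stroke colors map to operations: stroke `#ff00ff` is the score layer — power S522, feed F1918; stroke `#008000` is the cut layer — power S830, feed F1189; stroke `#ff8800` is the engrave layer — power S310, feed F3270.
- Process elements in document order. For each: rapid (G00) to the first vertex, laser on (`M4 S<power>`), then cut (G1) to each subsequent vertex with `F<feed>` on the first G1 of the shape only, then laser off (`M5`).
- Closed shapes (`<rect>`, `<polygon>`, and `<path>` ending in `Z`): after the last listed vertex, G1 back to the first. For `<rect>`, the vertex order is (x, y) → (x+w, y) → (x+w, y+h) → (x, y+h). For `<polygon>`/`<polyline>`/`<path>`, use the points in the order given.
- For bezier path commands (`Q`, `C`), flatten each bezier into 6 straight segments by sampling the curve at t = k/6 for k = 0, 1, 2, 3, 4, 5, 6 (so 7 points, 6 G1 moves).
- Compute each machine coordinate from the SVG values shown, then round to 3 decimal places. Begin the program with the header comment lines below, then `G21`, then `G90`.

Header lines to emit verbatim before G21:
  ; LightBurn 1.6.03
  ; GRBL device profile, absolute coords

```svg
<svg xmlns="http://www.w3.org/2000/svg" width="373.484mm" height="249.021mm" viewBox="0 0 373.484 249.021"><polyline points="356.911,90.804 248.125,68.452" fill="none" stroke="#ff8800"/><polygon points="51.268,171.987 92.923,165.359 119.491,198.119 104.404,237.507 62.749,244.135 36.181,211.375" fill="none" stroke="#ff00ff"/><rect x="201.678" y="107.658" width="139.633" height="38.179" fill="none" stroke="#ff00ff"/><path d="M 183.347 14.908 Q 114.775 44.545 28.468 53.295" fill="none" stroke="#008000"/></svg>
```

Since the viewBox matches the mm dimensions, user units are millimetres directly. The only transform is the Y-flip y_m = 249.021 − y_svg.

Shape 1 is a line segment drawn with `<polyline>`. Its stroke #ff8800 means engrave at S310, F3270. After flipping Y the toolpath is (356.911,158.217) → (248.125,180.569).

Shape 2 is a regular polygon drawn with `<polygon>`. Its stroke #ff00ff means score at S522, F1918. After flipping Y the toolpath is (51.268,77.034) → (92.923,83.662) → (119.491,50.902) → (104.404,11.514) → (62.749,4.886) → (36.181,37.646) → (51.268,77.034), returning to the start.

Shape 3 is a rectangle drawn with `<rect>`. Its stroke #ff00ff means score at S522, F1918. After flipping Y the toolpath is (201.678,141.363) → (341.311,141.363) → (341.311,103.184) → (201.678,103.184) → (201.678,141.363), returning to the start.

Shape 4 is a quadratic bezier drawn with `<path>`. Its stroke #008000 means cut at S830, F1189. After flipping Y the toolpath is (183.347,234.113) → (159.997,224.814) → (135.662,216.676) → (110.341,209.698) → (84.035,203.880) → (56.744,199.223) → (28.468,195.726).

; LightBurn 1.6.03
; GRBL device profile, absolute coords
G21
G90
G00 X356.911 Y158.217
M4 S310
G1 X248.125 Y180.569 F3270
M5
G00 X51.268 Y77.034
M4 S522
G1 X92.923 Y83.662 F1918
G1 X119.491 Y50.902
G1 X104.404 Y11.514
G1 X62.749 Y4.886
G1 X36.181 Y37.646
G1 X51.268 Y77.034
M5
G00 X201.678 Y141.363
M4 S522
G1 X341.311 Y141.363 F1918
G1 X341.311 Y103.184
G1 X201.678 Y103.184
G1 X201.678 Y141.363
M5
G00 X183.347 Y234.113
M4 S830
G1 X159.997 Y224.814 F1189
G1 X135.662 Y216.676
G1 X110.341 Y209.698
G1 X84.035 Y203.880
G1 X56.744 Y199.223
G1 X28.468 Y195.726
M5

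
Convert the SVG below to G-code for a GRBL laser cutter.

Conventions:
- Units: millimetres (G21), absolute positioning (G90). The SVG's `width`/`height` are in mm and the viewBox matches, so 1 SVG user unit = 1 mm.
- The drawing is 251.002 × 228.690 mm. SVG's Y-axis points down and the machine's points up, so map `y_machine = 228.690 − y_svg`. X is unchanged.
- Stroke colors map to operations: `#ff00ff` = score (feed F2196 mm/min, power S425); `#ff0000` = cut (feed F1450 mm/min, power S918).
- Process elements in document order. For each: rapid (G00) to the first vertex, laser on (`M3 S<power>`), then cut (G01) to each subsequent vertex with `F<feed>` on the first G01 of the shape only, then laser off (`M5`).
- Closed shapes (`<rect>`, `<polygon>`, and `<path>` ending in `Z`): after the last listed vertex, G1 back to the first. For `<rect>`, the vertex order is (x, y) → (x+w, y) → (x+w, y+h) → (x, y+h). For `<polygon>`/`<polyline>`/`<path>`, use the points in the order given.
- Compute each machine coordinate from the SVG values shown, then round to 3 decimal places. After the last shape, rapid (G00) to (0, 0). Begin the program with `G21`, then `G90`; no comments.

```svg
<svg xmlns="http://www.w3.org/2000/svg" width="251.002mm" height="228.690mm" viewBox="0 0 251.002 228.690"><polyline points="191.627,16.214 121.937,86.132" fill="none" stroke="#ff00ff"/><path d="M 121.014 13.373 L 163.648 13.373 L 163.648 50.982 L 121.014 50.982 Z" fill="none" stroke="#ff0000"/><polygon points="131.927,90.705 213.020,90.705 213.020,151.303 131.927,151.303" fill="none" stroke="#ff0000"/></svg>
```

Since the viewBox matches the mm dimensions, user units are millimetres directly. The only transform is the Y-flip y_m = 228.690 − y_svg.

Shape 1 is a line segment drawn with `<polyline>`. Its stroke #ff00ff means score at S425, F2196. After flipping Y the toolpath is (191.627,212.476) → (121.937,142.558).

Shape 2 is a rectangle drawn with `<path>`. Its stroke #ff0000 means cut at S918, F1450. After flipping Y the toolpath is (121.014,215.317) → (163.648,215.317) → (163.648,177.708) → (121.014,177.708) → (121.014,215.317), returning to the start.

Shape 3 is a rectangle drawn with `<polygon>`. Its stroke #ff0000 means cut at S918, F1450. After flipping Y the toolpath is (131.927,137.985) → (213.020,137.985) → (213.020,77.387) → (131.927,77.387) → (131.927,137.985), returning to the start.

G21
G90
G00 X191.627 Y212.476
M3 S425
G01 X121.937 Y142.558 F2196
M5
G00 X121.014 Y215.317
M3 S918
G01 X163.648 Y215.317 F1450
G01 X163.648 Y177.708
G01 X121.014 Y177.708
G01 X121.014 Y215.317
M5
G00 X131.927 Y137.985
M3 S918
G01 X213.020 Y137.985 F1450
G01 X213.020 Y77.387
G01 X131.927 Y77.387
G01 X131.927 Y137.985
M5
G00 X0.000 Y0.000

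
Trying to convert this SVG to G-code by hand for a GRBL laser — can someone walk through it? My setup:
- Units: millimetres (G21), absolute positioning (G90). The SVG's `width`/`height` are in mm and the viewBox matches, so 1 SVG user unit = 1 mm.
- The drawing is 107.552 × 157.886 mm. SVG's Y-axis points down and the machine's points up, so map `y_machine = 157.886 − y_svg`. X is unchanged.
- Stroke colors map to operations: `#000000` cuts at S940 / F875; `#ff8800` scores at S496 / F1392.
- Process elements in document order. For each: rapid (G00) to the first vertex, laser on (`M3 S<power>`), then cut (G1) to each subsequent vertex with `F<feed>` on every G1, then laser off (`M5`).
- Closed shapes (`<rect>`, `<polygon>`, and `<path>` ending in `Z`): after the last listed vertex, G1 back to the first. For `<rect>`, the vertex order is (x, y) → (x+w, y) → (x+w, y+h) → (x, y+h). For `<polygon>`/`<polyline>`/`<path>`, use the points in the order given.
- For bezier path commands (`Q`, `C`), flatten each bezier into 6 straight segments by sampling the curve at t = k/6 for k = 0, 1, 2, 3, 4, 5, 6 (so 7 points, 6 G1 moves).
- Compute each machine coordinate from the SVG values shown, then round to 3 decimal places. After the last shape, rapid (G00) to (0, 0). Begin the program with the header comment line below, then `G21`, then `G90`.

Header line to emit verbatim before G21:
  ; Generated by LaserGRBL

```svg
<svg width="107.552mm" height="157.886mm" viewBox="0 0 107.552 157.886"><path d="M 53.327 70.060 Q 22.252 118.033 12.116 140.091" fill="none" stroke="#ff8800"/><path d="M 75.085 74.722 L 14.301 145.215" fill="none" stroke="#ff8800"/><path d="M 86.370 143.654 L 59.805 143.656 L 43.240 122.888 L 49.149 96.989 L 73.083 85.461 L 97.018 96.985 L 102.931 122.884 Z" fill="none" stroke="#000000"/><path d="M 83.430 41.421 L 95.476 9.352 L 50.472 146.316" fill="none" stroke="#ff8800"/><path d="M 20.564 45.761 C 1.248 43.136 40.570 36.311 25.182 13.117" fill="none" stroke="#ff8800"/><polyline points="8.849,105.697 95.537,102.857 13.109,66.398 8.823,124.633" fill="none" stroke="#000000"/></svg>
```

; Generated by LaserGRBL
G21
G90
G00 X53.327 Y87.826
M3 S496
G1 X43.550 Y72.555 F1392
G1 X34.937 Y58.723 F1392
G1 X27.487 Y46.332 F1392
G1 X21.200 Y35.380 F1392
G1 X16.076 Y25.868 F1392
G1 X12.116 Y17.795 F1392
M5
G00 X75.085 Y83.164
M3 S496
G1 X14.301 Y12.671 F1392
M5
G00 X86.370 Y14.232
M3 S940
G1 X59.805 Y14.230 F875
G1 X43.240 Y34.998 F875
G1 X49.149 Y60.897 F875
G1 X73.083 Y72.425 F875
G1 X97.018 Y60.901 F875
G1 X102.931 Y35.002 F875
G1 X86.370 Y14.232 F875
M5
G00 X83.430 Y116.465
M3 S496
G1 X95.476 Y148.534 F1392
G1 X50.472 Y11.570 F1392
M5
G00 X20.564 Y112.125
M3 S496
G1 X15.268 Y113.844 F1392
G1 X16.596 Y116.601 F1392
G1 X21.400 Y120.734 F1392
G1 X26.531 Y126.581 F1392
G1 X28.842 Y134.480 F1392
G1 X25.182 Y144.769 F1392
M5
G00 X8.849 Y52.189
M3 S940
G1 X95.537 Y55.029 F875
G1 X13.109 Y91.488 F875
G1 X8.823 Y33.253 F875
M5
G00 X0.000 Y0.000

Since the viewBox matches the mm dimensions, user units are millimetres directly. The only transform is the Y-flip y_m = 157.886 − y_svg.

Shape 1 is a quadratic bezier drawn with `<path>`. Its stroke #ff8800 means score at S496, F1392. After flipping Y the toolpath is (53.327,87.826) → (43.550,72.555) → (34.937,58.723) → (27.487,46.332) → (21.200,35.380) → (16.076,25.868) → (12.116,17.795).

Shape 2 is a line segment drawn with `<path>`. Its stroke #ff8800 means score at S496, F1392. After flipping Y the toolpath is (75.085,83.164) → (14.301,12.671).

Shape 3 is a regular polygon drawn with `<path>`. Its stroke #000000 means cut at S940, F875. After flipping Y the toolpath is (86.370,14.232) → (59.805,14.230) → (43.240,34.998) → (49.149,60.897) → (73.083,72.425) → (97.018,60.901) → (102.931,35.002) → (86.370,14.232), returning to the start.

Shape 4 is a open polyline drawn with `<path>`. Its stroke #ff8800 means score at S496, F1392. After flipping Y the toolpath is (83.430,116.465) → (95.476,148.534) → (50.472,11.570).

Shape 5 is a cubic bezier drawn with `<path>`. Its stroke #ff8800 means score at S496, F1392. After flipping Y the toolpath is (20.564,112.125) → (15.268,113.844) → (16.596,116.601) → (21.400,120.734) → (26.531,126.581) → (28.842,134.480) → (25.182,144.769).

Shape 6 is a open polyline drawn with `<polyline>`. Its stroke #000000 means cut at S940, F875. After flipping Y the toolpath is (8.849,52.189) → (95.537,55.029) → (13.109,91.488) → (8.823,33.253).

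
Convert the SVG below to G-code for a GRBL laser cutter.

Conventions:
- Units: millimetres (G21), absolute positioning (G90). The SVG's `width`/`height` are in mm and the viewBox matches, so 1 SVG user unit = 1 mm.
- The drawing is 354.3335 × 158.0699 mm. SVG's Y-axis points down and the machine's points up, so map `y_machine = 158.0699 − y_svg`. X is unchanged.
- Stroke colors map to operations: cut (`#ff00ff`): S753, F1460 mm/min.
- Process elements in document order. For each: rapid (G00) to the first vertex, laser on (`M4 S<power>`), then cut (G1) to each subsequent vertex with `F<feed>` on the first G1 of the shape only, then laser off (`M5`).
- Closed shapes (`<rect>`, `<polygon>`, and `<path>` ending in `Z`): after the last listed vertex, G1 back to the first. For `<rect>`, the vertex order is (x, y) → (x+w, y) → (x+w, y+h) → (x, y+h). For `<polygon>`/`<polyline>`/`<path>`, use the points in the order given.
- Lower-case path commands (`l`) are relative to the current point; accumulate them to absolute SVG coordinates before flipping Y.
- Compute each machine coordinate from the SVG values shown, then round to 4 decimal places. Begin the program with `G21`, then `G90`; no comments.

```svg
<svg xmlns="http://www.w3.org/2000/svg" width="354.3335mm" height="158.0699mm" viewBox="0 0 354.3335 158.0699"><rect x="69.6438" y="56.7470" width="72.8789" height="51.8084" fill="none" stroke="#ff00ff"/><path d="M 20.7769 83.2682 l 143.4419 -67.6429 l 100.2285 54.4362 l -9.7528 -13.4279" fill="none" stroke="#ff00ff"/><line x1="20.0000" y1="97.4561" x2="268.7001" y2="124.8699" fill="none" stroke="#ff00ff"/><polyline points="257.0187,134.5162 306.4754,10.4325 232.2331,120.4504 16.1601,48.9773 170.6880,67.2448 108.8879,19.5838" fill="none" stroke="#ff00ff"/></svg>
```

Since the viewBox matches the mm dimensions, user units are millimetres directly. The only transform is the Y-flip y_m = 158.0699 − y_svg.

Shape 1 is a rectangle drawn with `<rect>`. Its stroke #ff00ff means cut at S753, F1460. After flipping Y the toolpath is (69.6438,101.3229) → (142.5227,101.3229) → (142.5227,49.5145) → (69.6438,49.5145) → (69.6438,101.3229), returning to the start.

Shape 2 is a open polyline drawn with `<path>`. Its stroke #ff00ff means cut at S753, F1460. After flipping Y the toolpath is (20.7769,74.8017) → (164.2188,142.4446) → (264.4473,88.0084) → (254.6945,101.4363).

Shape 3 is a line segment drawn with `<line>`. Its stroke #ff00ff means cut at S753, F1460. After flipping Y the toolpath is (20.0000,60.6138) → (268.7001,33.2000).

Shape 4 is a open polyline drawn with `<polyline>`. Its stroke #ff00ff means cut at S753, F1460. After flipping Y the toolpath is (257.0187,23.5537) → (306.4754,147.6374) → (232.2331,37.6195) → (16.1601,109.0926) → (170.6880,90.8251) → (108.8879,138.4861).

G21
G90
G00 X69.6438 Y101.3229
M4 S753
G1 X142.5227 Y101.3229 F1460
G1 X142.5227 Y49.5145
G1 X69.6438 Y49.5145
G1 X69.6438 Y101.3229
M5
G00 X20.7769 Y74.8017
M4 S753
G1 X164.2188 Y142.4446 F1460
G1 X264.4473 Y88.0084
G1 X254.6945 Y101.4363
M5
G00 X20.0000 Y60.6138
M4 S753
G1 X268.7001 Y33.2000 F1460
M5
G00 X257.0187 Y23.5537
M4 S753
G1 X306.4754 Y147.6374 F1460
G1 X232.2331 Y37.6195
G1 X16.1601 Y109.0926
G1 X170.6880 Y90.8251
G1 X108.8879 Y138.4861
M5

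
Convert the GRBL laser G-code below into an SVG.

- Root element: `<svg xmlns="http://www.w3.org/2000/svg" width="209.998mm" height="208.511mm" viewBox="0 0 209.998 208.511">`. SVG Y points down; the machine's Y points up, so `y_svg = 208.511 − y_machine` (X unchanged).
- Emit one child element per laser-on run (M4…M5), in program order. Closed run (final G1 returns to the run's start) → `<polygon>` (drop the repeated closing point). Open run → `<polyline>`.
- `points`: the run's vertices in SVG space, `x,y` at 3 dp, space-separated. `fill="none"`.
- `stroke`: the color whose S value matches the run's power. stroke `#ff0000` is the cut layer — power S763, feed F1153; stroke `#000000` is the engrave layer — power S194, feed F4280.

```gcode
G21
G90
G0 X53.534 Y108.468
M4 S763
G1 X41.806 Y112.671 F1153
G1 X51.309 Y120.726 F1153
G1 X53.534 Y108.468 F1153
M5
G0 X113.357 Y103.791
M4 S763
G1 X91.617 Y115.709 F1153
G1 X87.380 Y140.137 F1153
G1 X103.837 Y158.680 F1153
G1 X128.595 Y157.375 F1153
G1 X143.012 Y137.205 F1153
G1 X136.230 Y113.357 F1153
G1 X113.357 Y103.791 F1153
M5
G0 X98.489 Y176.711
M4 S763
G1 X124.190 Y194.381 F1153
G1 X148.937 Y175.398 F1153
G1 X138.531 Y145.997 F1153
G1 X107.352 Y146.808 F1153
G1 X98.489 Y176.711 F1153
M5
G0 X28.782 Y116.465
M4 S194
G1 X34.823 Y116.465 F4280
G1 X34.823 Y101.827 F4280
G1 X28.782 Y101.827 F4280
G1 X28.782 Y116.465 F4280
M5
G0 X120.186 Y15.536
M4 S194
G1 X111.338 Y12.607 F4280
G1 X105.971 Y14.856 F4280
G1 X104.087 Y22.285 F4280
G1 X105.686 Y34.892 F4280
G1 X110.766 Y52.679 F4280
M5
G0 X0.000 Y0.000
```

<svg xmlns="http://www.w3.org/2000/svg" width="209.998mm" height="208.511mm" viewBox="0 0 209.998 208.511">
  <polygon points="53.534,100.043 41.806,95.840 51.309,87.785" fill="none" stroke="#ff0000"/>
  <polygon points="113.357,104.720 91.617,92.802 87.380,68.374 103.837,49.831 128.595,51.136 143.012,71.306 136.230,95.154" fill="none" stroke="#ff0000"/>
  <polygon points="98.489,31.800 124.190,14.130 148.937,33.113 138.531,62.514 107.352,61.703" fill="none" stroke="#ff0000"/>
  <polygon points="28.782,92.046 34.823,92.046 34.823,106.684 28.782,106.684" fill="none" stroke="#000000"/>
  <polyline points="120.186,192.975 111.338,195.904 105.971,193.655 104.087,186.226 105.686,173.619 110.766,155.832" fill="none" stroke="#000000"/>
</svg>

y_svg = 208.511 − y_m.

[1] S763→`#ff0000` (cut); closed run; points: 53.534,100.043 41.806,95.840 51.309,87.785

[2] S763→`#ff0000` (cut); closed run; points: 113.357,104.720 91.617,92.802 87.380,68.374 103.837,49.831 128.595,51.136 143.012,71.306 136.230,95.154

[3] S763→`#ff0000` (cut); closed run; points: 98.489,31.800 124.190,14.130 148.937,33.113 138.531,62.514 107.352,61.703

[4] S194→`#000000` (engrave); closed run; points: 28.782,92.046 34.823,92.046 34.823,106.684 28.782,106.684

[5] S194→`#000000` (engrave); open run; points: 120.186,192.975 111.338,195.904 105.971,193.655 104.087,186.226 105.686,173.619 110.766,155.832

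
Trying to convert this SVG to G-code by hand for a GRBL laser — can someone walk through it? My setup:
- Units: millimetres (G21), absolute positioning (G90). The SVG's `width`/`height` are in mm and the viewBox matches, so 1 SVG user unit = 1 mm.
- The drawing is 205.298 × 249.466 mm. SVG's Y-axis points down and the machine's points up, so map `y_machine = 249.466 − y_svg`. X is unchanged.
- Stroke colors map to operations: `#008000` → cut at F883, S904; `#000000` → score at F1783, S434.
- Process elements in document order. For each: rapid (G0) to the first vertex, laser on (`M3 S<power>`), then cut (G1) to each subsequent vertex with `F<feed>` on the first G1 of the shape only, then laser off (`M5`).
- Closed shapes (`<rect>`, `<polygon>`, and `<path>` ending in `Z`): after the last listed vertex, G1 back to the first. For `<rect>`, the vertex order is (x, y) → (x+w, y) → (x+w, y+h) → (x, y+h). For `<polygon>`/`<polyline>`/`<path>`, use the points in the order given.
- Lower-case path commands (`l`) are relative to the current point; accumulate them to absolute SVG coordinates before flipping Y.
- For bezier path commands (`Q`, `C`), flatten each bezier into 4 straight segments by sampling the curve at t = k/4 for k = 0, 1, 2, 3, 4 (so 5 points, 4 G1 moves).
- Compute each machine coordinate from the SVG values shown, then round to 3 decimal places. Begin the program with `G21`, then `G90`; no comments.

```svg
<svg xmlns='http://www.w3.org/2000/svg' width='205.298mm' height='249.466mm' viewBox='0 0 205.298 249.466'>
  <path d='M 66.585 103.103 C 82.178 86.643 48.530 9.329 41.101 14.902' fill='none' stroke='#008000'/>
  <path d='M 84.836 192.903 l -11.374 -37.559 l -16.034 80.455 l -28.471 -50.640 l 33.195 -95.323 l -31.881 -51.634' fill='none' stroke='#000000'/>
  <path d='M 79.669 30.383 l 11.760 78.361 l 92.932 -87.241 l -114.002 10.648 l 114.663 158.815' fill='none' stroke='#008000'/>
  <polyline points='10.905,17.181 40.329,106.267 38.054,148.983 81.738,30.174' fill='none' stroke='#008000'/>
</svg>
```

G21
G90
G0 X66.585 Y146.363
M3 S904
G1 X70.226 Y167.872 F883
G1 X62.476 Y198.726
G1 X50.410 Y225.448
G1 X41.101 Y234.564
M5
G0 X84.836 Y56.563
M3 S434
G1 X73.462 Y94.122 F1783
G1 X57.428 Y13.667
G1 X28.957 Y64.307
G1 X62.152 Y159.630
G1 X30.271 Y211.264
M5
G0 X79.669 Y219.083
M3 S904
G1 X91.429 Y140.722 F883
G1 X184.361 Y227.963
G1 X70.359 Y217.315
G1 X185.022 Y58.500
M5
G0 X10.905 Y232.285
M3 S904
G1 X40.329 Y143.199 F883
G1 X38.054 Y100.483
G1 X81.738 Y219.292
M5

viewBox `0 0 205.298 249.466` with mm width/height → 1 unit = 1 mm. Flip: y_m = 249.466 − y_svg.

**Shape 1** — `<path>` cubic bezier, stroke `#008000` → cut (S904, F883). Control points (SVG): P0=(66.585,103.103), P1=(82.178,86.643), P2=(48.530,9.329), P3=(41.101,14.902); sampled at t=k/4. Machine vertices: (66.585,146.363) → (70.226,167.872) → (62.476,198.726) → (50.410,225.448) → (41.101,234.564). Open path.

**Shape 2** — `<path>` open polyline, stroke `#000000` → score (S434, F1783). Machine vertices: (84.836,56.563) → (73.462,94.122) → (57.428,13.667) → (28.957,64.307) → (62.152,159.630) → (30.271,211.264). Open path.

**Shape 3** — `<path>` open polyline, stroke `#008000` → cut (S904, F883). Machine vertices: (79.669,219.083) → (91.429,140.722) → (184.361,227.963) → (70.359,217.315) → (185.022,58.500). Open path.

**Shape 4** — `<polyline>` open polyline, stroke `#008000` → cut (S904, F883). Machine vertices: (10.905,232.285) → (40.329,143.199) → (38.054,100.483) → (81.738,219.292). Open path.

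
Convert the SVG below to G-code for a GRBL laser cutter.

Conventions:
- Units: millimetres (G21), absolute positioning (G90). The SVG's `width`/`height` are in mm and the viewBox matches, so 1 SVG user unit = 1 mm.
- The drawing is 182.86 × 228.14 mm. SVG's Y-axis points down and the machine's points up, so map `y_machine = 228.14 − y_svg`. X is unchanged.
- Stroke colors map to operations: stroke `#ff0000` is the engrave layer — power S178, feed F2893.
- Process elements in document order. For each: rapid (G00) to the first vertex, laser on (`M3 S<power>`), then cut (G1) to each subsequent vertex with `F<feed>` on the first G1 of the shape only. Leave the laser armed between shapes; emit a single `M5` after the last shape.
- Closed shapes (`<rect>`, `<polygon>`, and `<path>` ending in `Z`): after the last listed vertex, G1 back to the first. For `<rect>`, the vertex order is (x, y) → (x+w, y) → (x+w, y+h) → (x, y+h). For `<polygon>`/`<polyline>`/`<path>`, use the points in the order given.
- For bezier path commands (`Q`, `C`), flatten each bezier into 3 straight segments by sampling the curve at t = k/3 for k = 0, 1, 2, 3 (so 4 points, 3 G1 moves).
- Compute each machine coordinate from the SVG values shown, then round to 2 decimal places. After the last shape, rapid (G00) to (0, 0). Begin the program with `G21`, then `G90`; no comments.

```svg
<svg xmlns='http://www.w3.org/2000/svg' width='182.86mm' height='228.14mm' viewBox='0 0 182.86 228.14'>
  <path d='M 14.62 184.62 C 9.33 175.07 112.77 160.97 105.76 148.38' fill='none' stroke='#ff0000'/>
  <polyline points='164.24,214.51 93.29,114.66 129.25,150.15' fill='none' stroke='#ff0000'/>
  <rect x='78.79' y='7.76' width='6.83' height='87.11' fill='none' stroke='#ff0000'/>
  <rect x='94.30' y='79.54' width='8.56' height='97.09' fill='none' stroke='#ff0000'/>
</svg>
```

viewBox `0 0 182.86 228.14` with mm width/height → 1 unit = 1 mm. Flip: y_m = 228.14 − y_svg.

**Shape 1** — `<path>` cubic bezier, stroke `#ff0000` → engrave (S178, F2893). Control points (SVG): P0=(14.62,184.62), P1=(9.33,175.07), P2=(112.77,160.97), P3=(105.76,148.38); sampled at t=k/3. Machine vertices: (14.62,43.52) → (37.46,54.36) → (84.07,66.89) → (105.76,79.76). Open path.

**Shape 2** — `<polyline>` open polyline, stroke `#ff0000` → engrave (S178, F2893). Machine vertices: (164.24,13.63) → (93.29,113.48) → (129.25,77.99). Open path.

**Shape 3** — `<rect>` rectangle, stroke `#ff0000` → engrave (S178, F2893). Machine vertices: (78.79,220.38) → (85.62,220.38) → (85.62,133.27) → (78.79,133.27) → (78.79,220.38). Closed: final G1 returns to the first vertex.

**Shape 4** — `<rect>` rectangle, stroke `#ff0000` → engrave (S178, F2893). Machine vertices: (94.30,148.60) → (102.86,148.60) → (102.86,51.51) → (94.30,51.51) → (94.30,148.60). Closed: final G1 returns to the first vertex.

G21
G90
G00 X14.62 Y43.52
M3 S178
G1 X37.46 Y54.36 F2893
G1 X84.07 Y66.89
G1 X105.76 Y79.76
G00 X164.24 Y13.63
M3 S178
G1 X93.29 Y113.48 F2893
G1 X129.25 Y77.99
G00 X78.79 Y220.38
M3 S178
G1 X85.62 Y220.38 F2893
G1 X85.62 Y133.27
G1 X78.79 Y133.27
G1 X78.79 Y220.38
G00 X94.30 Y148.60
M3 S178
G1 X102.86 Y148.60 F2893
G1 X102.86 Y51.51
G1 X94.30 Y51.51
G1 X94.30 Y148.60
M5
G00 X0.00 Y0.00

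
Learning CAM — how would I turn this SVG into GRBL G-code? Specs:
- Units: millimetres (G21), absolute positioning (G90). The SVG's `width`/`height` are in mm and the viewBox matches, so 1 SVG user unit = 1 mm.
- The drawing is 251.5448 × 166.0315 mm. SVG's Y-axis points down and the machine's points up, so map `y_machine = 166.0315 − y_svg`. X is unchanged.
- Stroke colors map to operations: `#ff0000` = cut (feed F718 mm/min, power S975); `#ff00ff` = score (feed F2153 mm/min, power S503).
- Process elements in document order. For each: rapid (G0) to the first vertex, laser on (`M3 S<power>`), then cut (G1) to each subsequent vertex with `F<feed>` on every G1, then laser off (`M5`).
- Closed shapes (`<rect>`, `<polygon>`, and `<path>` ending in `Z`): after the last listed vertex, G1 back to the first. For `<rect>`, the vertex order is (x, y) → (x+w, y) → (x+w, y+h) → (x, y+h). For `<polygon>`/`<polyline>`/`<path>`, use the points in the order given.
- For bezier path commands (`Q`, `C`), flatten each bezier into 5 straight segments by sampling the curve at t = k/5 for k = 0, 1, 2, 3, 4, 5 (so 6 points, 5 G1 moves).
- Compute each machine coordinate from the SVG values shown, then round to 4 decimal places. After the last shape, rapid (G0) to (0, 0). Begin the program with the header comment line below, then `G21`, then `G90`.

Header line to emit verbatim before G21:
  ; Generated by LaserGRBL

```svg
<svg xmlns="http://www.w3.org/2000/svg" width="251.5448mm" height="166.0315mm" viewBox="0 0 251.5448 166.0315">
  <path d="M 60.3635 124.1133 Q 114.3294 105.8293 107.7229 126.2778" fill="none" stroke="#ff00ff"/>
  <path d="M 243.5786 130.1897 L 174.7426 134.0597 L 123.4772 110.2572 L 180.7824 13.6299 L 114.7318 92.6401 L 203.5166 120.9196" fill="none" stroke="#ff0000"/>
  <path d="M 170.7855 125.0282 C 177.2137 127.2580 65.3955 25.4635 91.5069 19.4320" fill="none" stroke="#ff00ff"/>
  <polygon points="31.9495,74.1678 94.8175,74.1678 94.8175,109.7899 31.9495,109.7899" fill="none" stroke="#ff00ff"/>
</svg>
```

viewBox `0 0 251.5448 166.0315` with mm width/height → 1 unit = 1 mm. Flip: y_m = 166.0315 − y_svg.

**Shape 1** — `<path>` quadratic bezier, stroke `#ff00ff` → score (S503, F2153). Control points (SVG): P0=(60.3635,124.1133), P1=(114.3294,105.8293), P2=(107.7229,126.2778); sampled at t=k/5. Machine vertices: (60.3635,41.9182) → (79.5270,47.6825) → (93.8446,50.3482) → (103.3165,49.9153) → (107.9426,46.3838) → (107.7229,39.7537). Open path.

**Shape 2** — `<path>` open polyline, stroke `#ff0000` → cut (S975, F718). Machine vertices: (243.5786,35.8418) → (174.7426,31.9718) → (123.4772,55.7743) → (180.7824,152.4016) → (114.7318,73.3914) → (203.5166,45.1119). Open path.

**Shape 3** — `<path>` cubic bezier, stroke `#ff00ff` → score (S503, F2153). Control points (SVG): P0=(170.7855,125.0282), P1=(177.2137,127.2580), P2=(65.3955,25.4635), P3=(91.5069,19.4320); sampled at t=k/5. Machine vertices: (170.7855,41.0033) → (162.5023,50.5500) → (138.1363,75.4728) → (109.9842,106.1818) → (90.3422,133.0873) → (91.5069,146.5995). Open path.

**Shape 4** — `<polygon>` rectangle, stroke `#ff00ff` → score (S503, F2153). Machine vertices: (31.9495,91.8637) → (94.8175,91.8637) → (94.8175,56.2416) → (31.9495,56.2416) → (31.9495,91.8637). Closed: final G1 returns to the first vertex.

; Generated by LaserGRBL
G21
G90
G0 X60.3635 Y41.9182
M3 S503
G1 X79.5270 Y47.6825 F2153
G1 X93.8446 Y50.3482 F2153
G1 X103.3165 Y49.9153 F2153
G1 X107.9426 Y46.3838 F2153
G1 X107.7229 Y39.7537 F2153
M5
G0 X243.5786 Y35.8418
M3 S975
G1 X174.7426 Y31.9718 F718
G1 X123.4772 Y55.7743 F718
G1 X180.7824 Y152.4016 F718
G1 X114.7318 Y73.3914 F718
G1 X203.5166 Y45.1119 F718
M5
G0 X170.7855 Y41.0033
M3 S503
G1 X162.5023 Y50.5500 F2153
G1 X138.1363 Y75.4728 F2153
G1 X109.9842 Y106.1818 F2153
G1 X90.3422 Y133.0873 F2153
G1 X91.5069 Y146.5995 F2153
M5
G0 X31.9495 Y91.8637
M3 S503
G1 X94.8175 Y91.8637 F2153
G1 X94.8175 Y56.2416 F2153
G1 X31.9495 Y56.2416 F2153
G1 X31.9495 Y91.8637 F2153
M5
G0 X0.0000 Y0.0000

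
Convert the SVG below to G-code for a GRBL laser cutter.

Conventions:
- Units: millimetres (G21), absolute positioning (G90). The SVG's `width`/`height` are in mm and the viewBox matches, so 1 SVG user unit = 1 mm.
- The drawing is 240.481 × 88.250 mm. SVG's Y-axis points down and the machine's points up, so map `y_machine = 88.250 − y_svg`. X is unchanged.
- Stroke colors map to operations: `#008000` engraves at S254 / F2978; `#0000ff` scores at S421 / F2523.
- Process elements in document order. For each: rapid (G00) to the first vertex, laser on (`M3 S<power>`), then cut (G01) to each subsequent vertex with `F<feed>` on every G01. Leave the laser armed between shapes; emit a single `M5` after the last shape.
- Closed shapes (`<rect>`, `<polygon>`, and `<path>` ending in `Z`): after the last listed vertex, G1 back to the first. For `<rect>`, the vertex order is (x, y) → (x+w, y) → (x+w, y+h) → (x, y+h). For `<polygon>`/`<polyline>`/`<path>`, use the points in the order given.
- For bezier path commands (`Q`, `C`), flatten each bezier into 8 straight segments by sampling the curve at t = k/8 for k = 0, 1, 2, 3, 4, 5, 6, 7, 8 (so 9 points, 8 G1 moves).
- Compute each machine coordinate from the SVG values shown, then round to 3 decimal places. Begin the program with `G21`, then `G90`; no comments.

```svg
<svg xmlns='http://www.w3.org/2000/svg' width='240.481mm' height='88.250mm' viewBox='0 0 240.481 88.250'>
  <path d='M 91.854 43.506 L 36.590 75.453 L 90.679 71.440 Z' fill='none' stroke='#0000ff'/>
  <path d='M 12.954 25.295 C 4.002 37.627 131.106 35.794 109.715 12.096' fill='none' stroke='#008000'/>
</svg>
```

G21
G90
G00 X91.854 Y44.744
M3 S421
G01 X36.590 Y12.797 F2523
G01 X90.679 Y16.810 F2523
G01 X91.854 Y44.744 F2523
G00 X12.954 Y62.955
M3 S254
G01 X15.419 Y59.010 F2978
G01 X27.304 Y56.482 F2978
G01 X45.276 Y55.463 F2978
G01 X65.999 Y56.043 F2978
G01 X86.139 Y58.312 F2978
G01 X102.362 Y62.360 F2978
G01 X111.332 Y68.277 F2978
G01 X109.715 Y76.154 F2978
M5

viewBox `0 0 240.481 88.250` with mm width/height → 1 unit = 1 mm. Flip: y_m = 88.250 − y_svg.

**Shape 1** — `<path>` closed polygon, stroke `#0000ff` → score (S421, F2523). Machine vertices: (91.854,44.744) → (36.590,12.797) → (90.679,16.810) → (91.854,44.744). Closed: final G1 returns to the first vertex.

**Shape 2** — `<path>` cubic bezier, stroke `#008000` → engrave (S254, F2978). Control points (SVG): P0=(12.954,25.295), P1=(4.002,37.627), P2=(131.106,35.794), P3=(109.715,12.096); sampled at t=k/8. Machine vertices: (12.954,62.955) → (15.419,59.010) → (27.304,56.482) → (45.276,55.463) → (65.999,56.043) → (86.139,58.312) → (102.362,62.360) → (111.332,68.277) → (109.715,76.154). Open path.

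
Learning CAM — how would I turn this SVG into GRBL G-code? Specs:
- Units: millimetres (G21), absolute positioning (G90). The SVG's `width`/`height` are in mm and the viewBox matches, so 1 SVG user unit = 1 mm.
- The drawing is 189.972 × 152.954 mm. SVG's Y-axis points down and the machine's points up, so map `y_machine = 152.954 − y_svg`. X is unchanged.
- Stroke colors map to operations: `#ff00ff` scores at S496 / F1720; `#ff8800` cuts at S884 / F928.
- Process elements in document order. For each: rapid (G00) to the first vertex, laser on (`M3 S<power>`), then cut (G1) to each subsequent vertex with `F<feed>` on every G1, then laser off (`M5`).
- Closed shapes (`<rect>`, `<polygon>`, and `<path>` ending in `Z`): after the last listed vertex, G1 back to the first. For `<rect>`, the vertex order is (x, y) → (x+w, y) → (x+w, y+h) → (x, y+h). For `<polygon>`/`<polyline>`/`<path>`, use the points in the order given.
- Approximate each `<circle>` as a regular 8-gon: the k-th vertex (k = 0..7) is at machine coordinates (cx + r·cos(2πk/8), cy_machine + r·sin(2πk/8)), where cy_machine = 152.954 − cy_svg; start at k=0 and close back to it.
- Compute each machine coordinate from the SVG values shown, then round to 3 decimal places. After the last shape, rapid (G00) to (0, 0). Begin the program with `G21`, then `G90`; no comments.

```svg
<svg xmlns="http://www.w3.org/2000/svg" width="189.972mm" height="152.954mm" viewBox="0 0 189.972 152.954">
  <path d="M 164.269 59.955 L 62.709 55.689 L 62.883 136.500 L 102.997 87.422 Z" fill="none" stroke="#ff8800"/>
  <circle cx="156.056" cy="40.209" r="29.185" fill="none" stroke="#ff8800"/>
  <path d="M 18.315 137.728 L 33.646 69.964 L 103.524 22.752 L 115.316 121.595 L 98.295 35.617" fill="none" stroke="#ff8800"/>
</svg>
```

viewBox `0 0 189.972 152.954` with mm width/height → 1 unit = 1 mm. Flip: y_m = 152.954 − y_svg.

**Shape 1** — `<path>` closed polygon, stroke `#ff8800` → cut (S884, F928). Machine vertices: (164.269,92.999) → (62.709,97.265) → (62.883,16.454) → (102.997,65.532) → (164.269,92.999). Closed: final G1 returns to the first vertex.

**Shape 2** — `<circle>` circle, stroke `#ff8800` → cut (S884, F928). Machine vertices: (185.241,112.745) → (176.693,133.382) → (156.056,141.930) → (135.419,133.382) → (126.871,112.745) → (135.419,92.108) → (156.056,83.560) → (176.693,92.108) → (185.241,112.745). Closed: final G1 returns to the first vertex.

**Shape 3** — `<path>` open polyline, stroke `#ff8800` → cut (S884, F928). Machine vertices: (18.315,15.226) → (33.646,82.990) → (103.524,130.202) → (115.316,31.359) → (98.295,117.337). Open path.

G21
G90
G00 X164.269 Y92.999
M3 S884
G1 X62.709 Y97.265 F928
G1 X62.883 Y16.454 F928
G1 X102.997 Y65.532 F928
G1 X164.269 Y92.999 F928
M5
G00 X185.241 Y112.745
M3 S884
G1 X176.693 Y133.382 F928
G1 X156.056 Y141.930 F928
G1 X135.419 Y133.382 F928
G1 X126.871 Y112.745 F928
G1 X135.419 Y92.108 F928
G1 X156.056 Y83.560 F928
G1 X176.693 Y92.108 F928
G1 X185.241 Y112.745 F928
M5
G00 X18.315 Y15.226
M3 S884
G1 X33.646 Y82.990 F928
G1 X103.524 Y130.202 F928
G1 X115.316 Y31.359 F928
G1 X98.295 Y117.337 F928
M5
G00 X0.000 Y0.000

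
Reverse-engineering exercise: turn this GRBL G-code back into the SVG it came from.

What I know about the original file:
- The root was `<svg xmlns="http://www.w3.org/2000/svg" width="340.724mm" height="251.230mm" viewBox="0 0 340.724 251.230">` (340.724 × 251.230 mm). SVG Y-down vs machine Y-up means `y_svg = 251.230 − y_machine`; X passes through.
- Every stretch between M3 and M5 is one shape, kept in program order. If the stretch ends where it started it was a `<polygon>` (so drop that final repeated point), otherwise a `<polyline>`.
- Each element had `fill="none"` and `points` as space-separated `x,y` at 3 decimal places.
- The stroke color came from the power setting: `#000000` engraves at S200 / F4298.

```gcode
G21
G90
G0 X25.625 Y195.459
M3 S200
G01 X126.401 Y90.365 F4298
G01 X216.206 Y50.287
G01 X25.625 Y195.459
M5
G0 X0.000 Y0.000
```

Machine Y-up, SVG Y-down with viewBox height 251.230, so y_svg = 251.230 − y_machine; X carries over. Every run uses S200, so all elements get stroke `#000000` (engrave).

Run 1: The run returns to its start, so emit a `<polygon>` with points (Y-flipped): 25.625,55.771 126.401,160.865 216.206,200.943.

<svg xmlns="http://www.w3.org/2000/svg" width="340.724mm" height="251.230mm" viewBox="0 0 340.724 251.230">
  <polygon points="25.625,55.771 126.401,160.865 216.206,200.943" fill="none" stroke="#000000"/>
</svg>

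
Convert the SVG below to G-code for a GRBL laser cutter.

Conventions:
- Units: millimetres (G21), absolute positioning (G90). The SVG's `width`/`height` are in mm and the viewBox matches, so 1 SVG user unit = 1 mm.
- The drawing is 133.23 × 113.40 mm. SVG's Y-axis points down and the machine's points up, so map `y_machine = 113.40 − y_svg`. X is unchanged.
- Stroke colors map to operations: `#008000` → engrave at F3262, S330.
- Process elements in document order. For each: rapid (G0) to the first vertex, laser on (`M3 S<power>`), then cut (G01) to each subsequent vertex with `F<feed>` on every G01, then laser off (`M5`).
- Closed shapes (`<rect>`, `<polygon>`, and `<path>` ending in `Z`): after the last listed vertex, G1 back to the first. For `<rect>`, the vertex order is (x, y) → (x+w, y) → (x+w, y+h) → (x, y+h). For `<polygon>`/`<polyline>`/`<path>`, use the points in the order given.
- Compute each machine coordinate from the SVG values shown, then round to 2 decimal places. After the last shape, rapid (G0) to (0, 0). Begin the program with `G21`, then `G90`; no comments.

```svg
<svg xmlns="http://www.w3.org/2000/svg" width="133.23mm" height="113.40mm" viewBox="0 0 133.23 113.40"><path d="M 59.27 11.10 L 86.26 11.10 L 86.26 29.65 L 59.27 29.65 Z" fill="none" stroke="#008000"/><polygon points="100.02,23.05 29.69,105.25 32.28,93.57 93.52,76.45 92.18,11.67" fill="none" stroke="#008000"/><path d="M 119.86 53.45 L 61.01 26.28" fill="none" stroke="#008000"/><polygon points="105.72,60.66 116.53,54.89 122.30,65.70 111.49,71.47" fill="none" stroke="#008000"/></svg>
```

G21
G90
G0 X59.27 Y102.30
M3 S330
G01 X86.26 Y102.30 F3262
G01 X86.26 Y83.75 F3262
G01 X59.27 Y83.75 F3262
G01 X59.27 Y102.30 F3262
M5
G0 X100.02 Y90.35
M3 S330
G01 X29.69 Y8.15 F3262
G01 X32.28 Y19.83 F3262
G01 X93.52 Y36.95 F3262
G01 X92.18 Y101.73 F3262
G01 X100.02 Y90.35 F3262
M5
G0 X119.86 Y59.95
M3 S330
G01 X61.01 Y87.12 F3262
M5
G0 X105.72 Y52.74
M3 S330
G01 X116.53 Y58.51 F3262
G01 X122.30 Y47.70 F3262
G01 X111.49 Y41.93 F3262
G01 X105.72 Y52.74 F3262
M5
G0 X0.00 Y0.00

1 u = 1 mm; y_m = 113.40 − y.

[1] `<path>` rectangle, #008000→engrave S330 F3262: (59.27,102.30) → (86.26,102.30) → (86.26,83.75) → (59.27,83.75) → (59.27,102.30) (closed)

[2] `<polygon>` closed polygon, #008000→engrave S330 F3262: (100.02,90.35) → (29.69,8.15) → (32.28,19.83) → (93.52,36.95) → (92.18,101.73) → (100.02,90.35) (closed)

[3] `<path>` line segment, #008000→engrave S330 F3262: (119.86,59.95) → (61.01,87.12)

[4] `<polygon>` regular polygon, #008000→engrave S330 F3262: (105.72,52.74) → (116.53,58.51) → (122.30,47.70) → (111.49,41.93) → (105.72,52.74) (closed)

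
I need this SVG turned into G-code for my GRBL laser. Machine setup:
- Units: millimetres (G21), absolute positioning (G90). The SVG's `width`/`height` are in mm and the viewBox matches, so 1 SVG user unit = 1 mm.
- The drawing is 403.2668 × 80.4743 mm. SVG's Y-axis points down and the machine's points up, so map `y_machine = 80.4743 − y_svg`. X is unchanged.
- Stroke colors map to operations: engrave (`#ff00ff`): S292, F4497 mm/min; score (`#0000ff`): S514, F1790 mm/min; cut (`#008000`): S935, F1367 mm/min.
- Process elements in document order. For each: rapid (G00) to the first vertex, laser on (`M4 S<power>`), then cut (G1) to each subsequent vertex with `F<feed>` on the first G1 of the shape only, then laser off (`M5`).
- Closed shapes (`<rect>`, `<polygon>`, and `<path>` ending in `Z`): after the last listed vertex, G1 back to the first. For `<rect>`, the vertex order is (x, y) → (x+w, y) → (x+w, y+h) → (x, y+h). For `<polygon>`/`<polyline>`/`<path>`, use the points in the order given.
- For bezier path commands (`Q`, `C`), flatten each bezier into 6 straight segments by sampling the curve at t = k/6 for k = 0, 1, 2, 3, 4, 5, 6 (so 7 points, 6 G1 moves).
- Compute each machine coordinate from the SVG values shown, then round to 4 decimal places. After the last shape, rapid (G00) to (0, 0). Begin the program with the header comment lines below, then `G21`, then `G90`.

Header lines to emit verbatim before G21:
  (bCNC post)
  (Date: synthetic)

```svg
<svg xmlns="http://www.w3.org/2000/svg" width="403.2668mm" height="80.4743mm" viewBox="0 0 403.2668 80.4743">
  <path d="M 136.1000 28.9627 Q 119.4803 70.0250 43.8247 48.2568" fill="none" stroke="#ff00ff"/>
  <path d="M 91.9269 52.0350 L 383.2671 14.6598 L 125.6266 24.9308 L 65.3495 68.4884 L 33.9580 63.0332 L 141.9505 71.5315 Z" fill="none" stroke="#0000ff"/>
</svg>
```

(bCNC post)
(Date: synthetic)
G21
G90
G00 X136.1000 Y51.5116
M4 S292
G1 X128.9202 Y39.5695 F4497
G1 X118.4607 Y31.1179
G1 X104.7213 Y26.1569
G1 X87.7022 Y24.6865
G1 X67.4033 Y26.7067
G1 X43.8247 Y32.2175
M5
G00 X91.9269 Y28.4393
M4 S514
G1 X383.2671 Y65.8145 F1790
G1 X125.6266 Y55.5435
G1 X65.3495 Y11.9859
G1 X33.9580 Y17.4411
G1 X141.9505 Y8.9428
G1 X91.9269 Y28.4393
M5
G00 X0.0000 Y0.0000

viewBox `0 0 403.2668 80.4743` with mm width/height → 1 unit = 1 mm. Flip: y_m = 80.4743 − y_svg.

**Shape 1** — `<path>` quadratic bezier, stroke `#ff00ff` → engrave (S292, F4497). Control points (SVG): P0=(136.1000,28.9627), P1=(119.4803,70.0250), P2=(43.8247,48.2568); sampled at t=k/6. Machine vertices: (136.1000,51.5116) → (128.9202,39.5695) → (118.4607,31.1179) → (104.7213,26.1569) → (87.7022,24.6865) → (67.4033,26.7067) → (43.8247,32.2175). Open path.

**Shape 2** — `<path>` closed polygon, stroke `#0000ff` → score (S514, F1790). Machine vertices: (91.9269,28.4393) → (383.2671,65.8145) → (125.6266,55.5435) → (65.3495,11.9859) → (33.9580,17.4411) → (141.9505,8.9428) → (91.9269,28.4393). Closed: final G1 returns to the first vertex.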